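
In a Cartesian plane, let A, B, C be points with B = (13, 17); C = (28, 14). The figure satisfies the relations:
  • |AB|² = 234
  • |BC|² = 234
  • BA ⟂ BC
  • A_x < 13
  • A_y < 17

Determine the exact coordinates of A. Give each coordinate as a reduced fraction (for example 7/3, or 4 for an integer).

A = (10, 2)

1. A_x = 10  [[BA ⟂ BC ⇒ 15x-3y-144=0] ∩ [|A−(13, 17)|²=234]]
2. A_y = 2  [[BA ⟂ BC ⇒ 15x-3y-144=0] ∩ [|A−(13, 17)|²=234]]
   so A = (10, 2)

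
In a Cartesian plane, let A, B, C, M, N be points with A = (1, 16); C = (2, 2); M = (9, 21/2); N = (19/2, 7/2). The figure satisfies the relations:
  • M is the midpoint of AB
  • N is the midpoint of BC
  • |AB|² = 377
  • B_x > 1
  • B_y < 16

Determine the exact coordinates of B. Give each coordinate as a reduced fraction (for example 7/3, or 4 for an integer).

B = (17, 5)

1. B_x = 17  [B = 2·M−A = 2·(9, 21/2)−(1, 16)]
2. B_y = 5  [B = 2·M−A = 2·(9, 21/2)−(1, 16)]
   so B = (17, 5)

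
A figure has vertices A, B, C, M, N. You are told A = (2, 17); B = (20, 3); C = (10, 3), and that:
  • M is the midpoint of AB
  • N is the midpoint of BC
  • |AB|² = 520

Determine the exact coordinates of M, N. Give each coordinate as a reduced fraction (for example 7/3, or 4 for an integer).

M = (11, 10)
N = (15, 3)

1. M_x = 11  [2·M = A+B = (2, 17)+(20, 3)]
2. M_y = 10  [2·M = A+B = (2, 17)+(20, 3)]
   so M = (11, 10)
3. N_x = 15  [2·N = B+C = (20, 3)+(10, 3)]
4. N_y = 3  [2·N = B+C = (20, 3)+(10, 3)]
   so N = (15, 3)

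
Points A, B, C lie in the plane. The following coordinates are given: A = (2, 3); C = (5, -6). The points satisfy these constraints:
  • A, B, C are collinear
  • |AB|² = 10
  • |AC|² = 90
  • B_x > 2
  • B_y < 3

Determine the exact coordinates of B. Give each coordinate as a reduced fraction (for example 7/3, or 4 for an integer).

1. B_x = 3  [[A, B, C are collinear ⇒ -9x-3y+27=0] ∩ [|B−(2, 3)|²=10]]
2. B_y = 0  [[A, B, C are collinear ⇒ -9x-3y+27=0] ∩ [|B−(2, 3)|²=10]]
   so B = (3, 0)

B = (3, 0)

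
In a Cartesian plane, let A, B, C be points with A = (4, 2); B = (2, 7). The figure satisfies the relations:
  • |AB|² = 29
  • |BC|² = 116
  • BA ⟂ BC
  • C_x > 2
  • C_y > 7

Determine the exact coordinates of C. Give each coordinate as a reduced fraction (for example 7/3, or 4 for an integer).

C = (12, 11)

1. C_x = 12  [[BA ⟂ BC ⇒ 2x-5y+31=0] ∩ [|C−(2, 7)|²=116]]
2. C_y = 11  [[BA ⟂ BC ⇒ 2x-5y+31=0] ∩ [|C−(2, 7)|²=116]]
   so C = (12, 11)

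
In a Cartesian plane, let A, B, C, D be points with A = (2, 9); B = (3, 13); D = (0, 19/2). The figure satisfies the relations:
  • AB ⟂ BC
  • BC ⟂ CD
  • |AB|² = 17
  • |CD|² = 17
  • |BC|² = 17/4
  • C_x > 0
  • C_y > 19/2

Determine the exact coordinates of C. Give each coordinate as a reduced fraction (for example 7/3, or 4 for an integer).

1. C_x = 1  [[AB ⟂ BC ⇒ 1x+4y-55=0] ∩ [|C−(0, 19/2)|²=17]]
2. C_y = 27/2  [[AB ⟂ BC ⇒ 1x+4y-55=0] ∩ [|C−(0, 19/2)|²=17]]
   so C = (1, 27/2)

C = (1, 27/2)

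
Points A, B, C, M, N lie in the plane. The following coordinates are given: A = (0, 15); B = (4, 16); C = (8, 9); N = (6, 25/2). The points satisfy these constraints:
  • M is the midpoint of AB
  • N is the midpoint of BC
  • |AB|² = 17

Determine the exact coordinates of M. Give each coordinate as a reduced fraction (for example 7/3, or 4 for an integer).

M = (2, 31/2)

1. M_x = 2  [2·M = A+B = (0, 15)+(4, 16)]
2. M_y = 31/2  [2·M = A+B = (0, 15)+(4, 16)]
   so M = (2, 31/2)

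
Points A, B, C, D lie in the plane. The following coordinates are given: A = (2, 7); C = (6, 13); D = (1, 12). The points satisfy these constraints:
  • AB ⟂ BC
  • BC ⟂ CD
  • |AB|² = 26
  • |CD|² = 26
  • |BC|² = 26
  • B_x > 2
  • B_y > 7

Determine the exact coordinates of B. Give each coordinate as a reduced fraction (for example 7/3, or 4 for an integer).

1. B_x = 7  [[BC ⟂ CD ⇒ 5x+1y-43=0] ∩ [|B−(2, 7)|²=26]]
2. B_y = 8  [[BC ⟂ CD ⇒ 5x+1y-43=0] ∩ [|B−(2, 7)|²=26]]
   so B = (7, 8)

B = (7, 8)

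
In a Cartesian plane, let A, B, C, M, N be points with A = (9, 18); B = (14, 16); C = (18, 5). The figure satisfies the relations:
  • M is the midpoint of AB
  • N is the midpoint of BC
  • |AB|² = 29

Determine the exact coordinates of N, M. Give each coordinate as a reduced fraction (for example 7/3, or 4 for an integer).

1. M_x = 23/2  [2·M = A+B = (9, 18)+(14, 16)]
2. M_y = 17  [2·M = A+B = (9, 18)+(14, 16)]
   so M = (23/2, 17)
3. N_x = 16  [2·N = B+C = (14, 16)+(18, 5)]
4. N_y = 21/2  [2·N = B+C = (14, 16)+(18, 5)]
   so N = (16, 21/2)

N = (16, 21/2)
M = (23/2, 17)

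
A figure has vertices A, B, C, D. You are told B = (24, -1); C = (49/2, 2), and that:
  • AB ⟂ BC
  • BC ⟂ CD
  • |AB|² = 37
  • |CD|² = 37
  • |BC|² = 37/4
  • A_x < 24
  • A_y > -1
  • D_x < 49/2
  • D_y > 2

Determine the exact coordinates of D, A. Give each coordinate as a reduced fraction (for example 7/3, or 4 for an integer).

D = (37/2, 3)
A = (18, 0)

1. D_x = 37/2  [[BC ⟂ CD ⇒ 1/2x+3y-73/4=0] ∩ [|D−(49/2, 2)|²=37]]
2. D_y = 3  [[BC ⟂ CD ⇒ 1/2x+3y-73/4=0] ∩ [|D−(49/2, 2)|²=37]]
   so D = (37/2, 3)
3. A_x = 18  [[AB ⟂ BC ⇒ -1/2x-3y+9=0] ∩ [|A−(24, -1)|²=37]]
4. A_y = 0  [[AB ⟂ BC ⇒ -1/2x-3y+9=0] ∩ [|A−(24, -1)|²=37]]
   so A = (18, 0)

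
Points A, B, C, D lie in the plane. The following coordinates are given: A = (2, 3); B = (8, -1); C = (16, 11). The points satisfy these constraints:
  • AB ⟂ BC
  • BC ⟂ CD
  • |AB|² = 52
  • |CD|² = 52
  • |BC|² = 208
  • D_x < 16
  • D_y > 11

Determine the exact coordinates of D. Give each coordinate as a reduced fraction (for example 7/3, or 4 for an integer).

1. D_x = 10  [[BC ⟂ CD ⇒ 8x+12y-260=0] ∩ [|D−(16, 11)|²=52]]
2. D_y = 15  [[BC ⟂ CD ⇒ 8x+12y-260=0] ∩ [|D−(16, 11)|²=52]]
   so D = (10, 15)

D = (10, 15)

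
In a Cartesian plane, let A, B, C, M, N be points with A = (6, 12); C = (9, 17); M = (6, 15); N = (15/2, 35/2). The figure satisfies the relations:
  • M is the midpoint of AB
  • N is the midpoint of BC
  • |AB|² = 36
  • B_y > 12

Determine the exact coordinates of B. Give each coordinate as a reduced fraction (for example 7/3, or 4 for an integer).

B = (6, 18)

1. B_x = 6  [B = 2·M−A = 2·(6, 15)−(6, 12)]
2. B_y = 18  [B = 2·M−A = 2·(6, 15)−(6, 12)]
   so B = (6, 18)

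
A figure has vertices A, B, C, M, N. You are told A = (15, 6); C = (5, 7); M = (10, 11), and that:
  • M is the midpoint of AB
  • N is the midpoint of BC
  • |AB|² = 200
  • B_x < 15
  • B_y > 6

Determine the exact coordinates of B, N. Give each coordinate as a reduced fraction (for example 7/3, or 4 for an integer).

1. B_x = 5  [B = 2·M−A = 2·(10, 11)−(15, 6)]
2. B_y = 16  [B = 2·M−A = 2·(10, 11)−(15, 6)]
   so B = (5, 16)
3. N_x = 5  [2·N = B+C = (5, 16)+(5, 7)]
4. N_y = 23/2  [2·N = B+C = (5, 16)+(5, 7)]
   so N = (5, 23/2)

B = (5, 16)
N = (5, 23/2)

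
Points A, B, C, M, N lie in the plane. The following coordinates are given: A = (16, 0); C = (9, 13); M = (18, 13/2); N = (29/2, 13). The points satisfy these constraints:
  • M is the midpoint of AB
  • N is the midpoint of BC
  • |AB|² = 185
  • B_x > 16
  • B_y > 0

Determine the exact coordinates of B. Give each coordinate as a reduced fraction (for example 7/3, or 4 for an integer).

B = (20, 13)

1. B_x = 20  [B = 2·M−A = 2·(18, 13/2)−(16, 0)]
2. B_y = 13  [B = 2·M−A = 2·(18, 13/2)−(16, 0)]
   so B = (20, 13)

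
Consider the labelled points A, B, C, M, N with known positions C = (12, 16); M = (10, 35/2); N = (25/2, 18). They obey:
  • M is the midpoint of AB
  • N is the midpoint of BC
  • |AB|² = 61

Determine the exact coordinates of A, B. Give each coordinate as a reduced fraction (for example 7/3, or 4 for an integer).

1. B_x = 13  [B = 2·N−C = 2·(25/2, 18)−(12, 16)]
2. B_y = 20  [B = 2·N−C = 2·(25/2, 18)−(12, 16)]
   so B = (13, 20)
3. A_x = 7  [A = 2·M−B = 2·(10, 35/2)−(13, 20)]
4. A_y = 15  [A = 2·M−B = 2·(10, 35/2)−(13, 20)]
   so A = (7, 15)

A = (7, 15)
B = (13, 20)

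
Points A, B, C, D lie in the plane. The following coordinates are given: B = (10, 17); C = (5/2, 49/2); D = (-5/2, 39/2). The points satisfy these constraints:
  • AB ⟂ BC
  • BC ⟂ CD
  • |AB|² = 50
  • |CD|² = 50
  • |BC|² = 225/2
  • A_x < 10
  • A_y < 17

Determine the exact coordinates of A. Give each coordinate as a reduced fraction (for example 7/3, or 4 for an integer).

A = (5, 12)

1. A_x = 5  [[AB ⟂ BC ⇒ 15/2x-15/2y+105/2=0] ∩ [|A−(10, 17)|²=50]]
2. A_y = 12  [[AB ⟂ BC ⇒ 15/2x-15/2y+105/2=0] ∩ [|A−(10, 17)|²=50]]
   so A = (5, 12)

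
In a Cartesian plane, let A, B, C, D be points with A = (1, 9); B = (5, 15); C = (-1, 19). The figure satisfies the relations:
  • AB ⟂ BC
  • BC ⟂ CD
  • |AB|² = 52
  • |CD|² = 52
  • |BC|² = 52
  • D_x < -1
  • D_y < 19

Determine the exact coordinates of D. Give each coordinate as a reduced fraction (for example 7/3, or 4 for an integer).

D = (-5, 13)

1. D_x = -5  [[BC ⟂ CD ⇒ -6x+4y-82=0] ∩ [|D−(-1, 19)|²=52]]
2. D_y = 13  [[BC ⟂ CD ⇒ -6x+4y-82=0] ∩ [|D−(-1, 19)|²=52]]
   so D = (-5, 13)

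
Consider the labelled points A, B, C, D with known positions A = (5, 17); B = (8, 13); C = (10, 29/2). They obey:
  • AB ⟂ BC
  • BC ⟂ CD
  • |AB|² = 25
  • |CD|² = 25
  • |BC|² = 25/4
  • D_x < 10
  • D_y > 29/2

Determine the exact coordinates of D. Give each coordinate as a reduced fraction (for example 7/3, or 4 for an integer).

1. D_x = 7  [[BC ⟂ CD ⇒ 2x+3/2y-167/4=0] ∩ [|D−(10, 29/2)|²=25]]
2. D_y = 37/2  [[BC ⟂ CD ⇒ 2x+3/2y-167/4=0] ∩ [|D−(10, 29/2)|²=25]]
   so D = (7, 37/2)

D = (7, 37/2)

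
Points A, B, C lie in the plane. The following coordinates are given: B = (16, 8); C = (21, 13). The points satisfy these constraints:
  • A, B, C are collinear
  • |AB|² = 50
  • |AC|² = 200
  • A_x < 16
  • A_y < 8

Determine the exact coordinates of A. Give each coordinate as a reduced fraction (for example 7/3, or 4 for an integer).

A = (11, 3)

1. A_x = 11  [[A, B, C are collinear ⇒ -5x+5y+40=0] ∩ [|A−(16, 8)|²=50]]
2. A_y = 3  [[A, B, C are collinear ⇒ -5x+5y+40=0] ∩ [|A−(16, 8)|²=50]]
   so A = (11, 3)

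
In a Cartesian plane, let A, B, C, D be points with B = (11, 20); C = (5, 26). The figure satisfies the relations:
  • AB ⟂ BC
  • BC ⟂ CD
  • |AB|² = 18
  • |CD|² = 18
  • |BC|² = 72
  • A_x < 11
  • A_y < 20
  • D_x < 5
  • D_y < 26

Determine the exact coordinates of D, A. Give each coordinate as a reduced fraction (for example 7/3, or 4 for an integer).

D = (2, 23)
A = (8, 17)

1. D_x = 2  [[BC ⟂ CD ⇒ -6x+6y-126=0] ∩ [|D−(5, 26)|²=18]]
2. D_y = 23  [[BC ⟂ CD ⇒ -6x+6y-126=0] ∩ [|D−(5, 26)|²=18]]
   so D = (2, 23)
3. A_x = 8  [[AB ⟂ BC ⇒ 6x-6y+54=0] ∩ [|A−(11, 20)|²=18]]
4. A_y = 17  [[AB ⟂ BC ⇒ 6x-6y+54=0] ∩ [|A−(11, 20)|²=18]]
   so A = (8, 17)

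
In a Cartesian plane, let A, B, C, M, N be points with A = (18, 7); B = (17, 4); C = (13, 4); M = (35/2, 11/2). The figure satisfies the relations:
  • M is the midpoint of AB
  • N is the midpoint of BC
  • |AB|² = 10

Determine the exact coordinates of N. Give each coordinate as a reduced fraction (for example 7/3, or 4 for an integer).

N = (15, 4)

1. N_x = 15  [2·N = B+C = (17, 4)+(13, 4)]
2. N_y = 4  [2·N = B+C = (17, 4)+(13, 4)]
   so N = (15, 4)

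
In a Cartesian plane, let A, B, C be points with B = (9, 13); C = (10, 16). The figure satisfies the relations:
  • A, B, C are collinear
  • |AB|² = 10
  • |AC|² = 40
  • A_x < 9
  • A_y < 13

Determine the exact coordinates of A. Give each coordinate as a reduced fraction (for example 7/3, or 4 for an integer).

A = (8, 10)

1. A_x = 8  [[A, B, C are collinear ⇒ -3x+1y+14=0] ∩ [|A−(9, 13)|²=10]]
2. A_y = 10  [[A, B, C are collinear ⇒ -3x+1y+14=0] ∩ [|A−(9, 13)|²=10]]
   so A = (8, 10)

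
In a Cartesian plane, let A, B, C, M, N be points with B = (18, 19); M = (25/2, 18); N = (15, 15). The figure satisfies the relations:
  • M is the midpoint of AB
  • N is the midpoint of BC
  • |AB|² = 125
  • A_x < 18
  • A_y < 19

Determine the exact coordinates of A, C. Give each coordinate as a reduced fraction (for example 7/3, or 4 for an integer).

A = (7, 17)
C = (12, 11)

1. A_x = 7  [A = 2·M−B = 2·(25/2, 18)−(18, 19)]
2. A_y = 17  [A = 2·M−B = 2·(25/2, 18)−(18, 19)]
   so A = (7, 17)
3. C_x = 12  [C = 2·N−B = 2·(15, 15)−(18, 19)]
4. C_y = 11  [C = 2·N−B = 2·(15, 15)−(18, 19)]
   so C = (12, 11)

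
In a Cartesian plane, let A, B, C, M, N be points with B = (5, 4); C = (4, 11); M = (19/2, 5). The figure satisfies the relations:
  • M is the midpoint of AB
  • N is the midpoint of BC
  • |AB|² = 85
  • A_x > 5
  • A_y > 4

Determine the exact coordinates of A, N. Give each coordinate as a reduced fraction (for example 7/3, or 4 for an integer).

1. A_x = 14  [A = 2·M−B = 2·(19/2, 5)−(5, 4)]
2. A_y = 6  [A = 2·M−B = 2·(19/2, 5)−(5, 4)]
   so A = (14, 6)
3. N_x = 9/2  [2·N = B+C = (5, 4)+(4, 11)]
4. N_y = 15/2  [2·N = B+C = (5, 4)+(4, 11)]
   so N = (9/2, 15/2)

A = (14, 6)
N = (9/2, 15/2)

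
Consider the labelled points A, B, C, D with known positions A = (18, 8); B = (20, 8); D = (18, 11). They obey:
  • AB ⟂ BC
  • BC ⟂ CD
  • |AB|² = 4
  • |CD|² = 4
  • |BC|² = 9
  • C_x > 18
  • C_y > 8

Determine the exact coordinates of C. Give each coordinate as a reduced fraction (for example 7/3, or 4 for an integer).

1. C_x = 20  [[AB ⟂ BC ⇒ 2x-40=0] ∩ [|C−(18, 11)|²=4]]
2. C_y = 11  [[AB ⟂ BC ⇒ 2x-40=0] ∩ [|C−(18, 11)|²=4]]
   so C = (20, 11)

C = (20, 11)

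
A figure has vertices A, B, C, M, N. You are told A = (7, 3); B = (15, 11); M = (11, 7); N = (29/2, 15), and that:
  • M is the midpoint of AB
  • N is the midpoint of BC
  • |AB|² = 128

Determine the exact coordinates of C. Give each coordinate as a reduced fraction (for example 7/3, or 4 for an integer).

C = (14, 19)

1. C_x = 14  [C = 2·N−B = 2·(29/2, 15)−(15, 11)]
2. C_y = 19  [C = 2·N−B = 2·(29/2, 15)−(15, 11)]
   so C = (14, 19)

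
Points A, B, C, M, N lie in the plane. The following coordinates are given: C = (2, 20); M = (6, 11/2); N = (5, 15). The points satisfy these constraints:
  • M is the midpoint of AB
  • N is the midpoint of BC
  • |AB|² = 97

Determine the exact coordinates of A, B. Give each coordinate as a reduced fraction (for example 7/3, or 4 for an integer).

1. B_x = 8  [B = 2·N−C = 2·(5, 15)−(2, 20)]
2. B_y = 10  [B = 2·N−C = 2·(5, 15)−(2, 20)]
   so B = (8, 10)
3. A_x = 4  [A = 2·M−B = 2·(6, 11/2)−(8, 10)]
4. A_y = 1  [A = 2·M−B = 2·(6, 11/2)−(8, 10)]
   so A = (4, 1)

A = (4, 1)
B = (8, 10)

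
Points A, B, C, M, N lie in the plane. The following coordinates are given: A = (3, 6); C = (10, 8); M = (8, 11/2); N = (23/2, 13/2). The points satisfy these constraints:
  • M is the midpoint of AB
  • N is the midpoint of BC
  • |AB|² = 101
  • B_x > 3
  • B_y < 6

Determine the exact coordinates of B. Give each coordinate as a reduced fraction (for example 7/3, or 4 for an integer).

B = (13, 5)

1. B_x = 13  [B = 2·M−A = 2·(8, 11/2)−(3, 6)]
2. B_y = 5  [B = 2·M−A = 2·(8, 11/2)−(3, 6)]
   so B = (13, 5)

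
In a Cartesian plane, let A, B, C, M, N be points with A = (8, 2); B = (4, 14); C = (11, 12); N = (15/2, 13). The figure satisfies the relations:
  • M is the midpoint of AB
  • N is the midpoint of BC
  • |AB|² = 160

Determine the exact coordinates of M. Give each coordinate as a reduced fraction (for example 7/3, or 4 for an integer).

M = (6, 8)

1. M_x = 6  [2·M = A+B = (8, 2)+(4, 14)]
2. M_y = 8  [2·M = A+B = (8, 2)+(4, 14)]
   so M = (6, 8)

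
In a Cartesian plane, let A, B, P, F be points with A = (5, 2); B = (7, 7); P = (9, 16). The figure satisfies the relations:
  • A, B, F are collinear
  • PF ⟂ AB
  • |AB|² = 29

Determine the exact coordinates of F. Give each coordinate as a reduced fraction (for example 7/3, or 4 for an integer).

F = (301/29, 448/29)

1. F_x = 301/29  [[A, B, F are collinear ⇒ -5x+2y+21=0] ∩ [PF ⟂ AB ⇒ 2x+5y-98=0]]
2. F_y = 448/29  [[A, B, F are collinear ⇒ -5x+2y+21=0] ∩ [PF ⟂ AB ⇒ 2x+5y-98=0]]
   so F = (301/29, 448/29)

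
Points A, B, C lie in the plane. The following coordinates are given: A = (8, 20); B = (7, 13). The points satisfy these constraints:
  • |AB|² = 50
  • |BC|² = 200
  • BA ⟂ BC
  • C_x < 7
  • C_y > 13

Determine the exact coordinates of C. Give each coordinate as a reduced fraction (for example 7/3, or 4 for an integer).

1. C_x = -7  [[BA ⟂ BC ⇒ 1x+7y-98=0] ∩ [|C−(7, 13)|²=200]]
2. C_y = 15  [[BA ⟂ BC ⇒ 1x+7y-98=0] ∩ [|C−(7, 13)|²=200]]
   so C = (-7, 15)

C = (-7, 15)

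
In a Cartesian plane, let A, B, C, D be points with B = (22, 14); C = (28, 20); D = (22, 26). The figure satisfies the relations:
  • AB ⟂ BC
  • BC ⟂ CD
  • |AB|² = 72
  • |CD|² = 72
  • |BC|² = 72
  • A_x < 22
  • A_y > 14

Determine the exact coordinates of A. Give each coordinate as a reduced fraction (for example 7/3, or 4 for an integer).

1. A_x = 16  [[AB ⟂ BC ⇒ -6x-6y+216=0] ∩ [|A−(22, 14)|²=72]]
2. A_y = 20  [[AB ⟂ BC ⇒ -6x-6y+216=0] ∩ [|A−(22, 14)|²=72]]
   so A = (16, 20)

A = (16, 20)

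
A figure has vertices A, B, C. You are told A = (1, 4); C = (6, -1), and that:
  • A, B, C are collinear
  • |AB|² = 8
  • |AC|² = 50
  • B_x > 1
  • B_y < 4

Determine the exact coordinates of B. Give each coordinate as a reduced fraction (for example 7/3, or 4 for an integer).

B = (3, 2)

1. B_x = 3  [[A, B, C are collinear ⇒ -5x-5y+25=0] ∩ [|B−(1, 4)|²=8]]
2. B_y = 2  [[A, B, C are collinear ⇒ -5x-5y+25=0] ∩ [|B−(1, 4)|²=8]]
   so B = (3, 2)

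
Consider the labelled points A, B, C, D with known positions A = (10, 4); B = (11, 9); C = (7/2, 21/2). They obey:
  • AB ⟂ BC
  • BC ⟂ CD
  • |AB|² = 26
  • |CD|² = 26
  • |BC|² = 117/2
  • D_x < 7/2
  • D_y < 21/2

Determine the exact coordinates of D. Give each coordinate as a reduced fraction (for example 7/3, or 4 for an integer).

1. D_x = 5/2  [[BC ⟂ CD ⇒ -15/2x+3/2y+21/2=0] ∩ [|D−(7/2, 21/2)|²=26]]
2. D_y = 11/2  [[BC ⟂ CD ⇒ -15/2x+3/2y+21/2=0] ∩ [|D−(7/2, 21/2)|²=26]]
   so D = (5/2, 11/2)

D = (5/2, 11/2)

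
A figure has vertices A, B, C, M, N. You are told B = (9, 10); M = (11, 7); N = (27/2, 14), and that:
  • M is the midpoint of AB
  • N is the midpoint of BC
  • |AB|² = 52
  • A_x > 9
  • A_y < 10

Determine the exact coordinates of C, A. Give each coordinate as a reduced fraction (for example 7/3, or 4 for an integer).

C = (18, 18)
A = (13, 4)

1. A_x = 13  [A = 2·M−B = 2·(11, 7)−(9, 10)]
2. A_y = 4  [A = 2·M−B = 2·(11, 7)−(9, 10)]
   so A = (13, 4)
3. C_x = 18  [C = 2·N−B = 2·(27/2, 14)−(9, 10)]
4. C_y = 18  [C = 2·N−B = 2·(27/2, 14)−(9, 10)]
   so C = (18, 18)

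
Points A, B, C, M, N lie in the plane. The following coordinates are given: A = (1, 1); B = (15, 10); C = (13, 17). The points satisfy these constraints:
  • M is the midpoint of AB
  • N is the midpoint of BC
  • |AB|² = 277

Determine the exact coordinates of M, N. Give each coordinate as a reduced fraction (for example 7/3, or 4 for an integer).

M = (8, 11/2)
N = (14, 27/2)

1. M_x = 8  [2·M = A+B = (1, 1)+(15, 10)]
2. M_y = 11/2  [2·M = A+B = (1, 1)+(15, 10)]
   so M = (8, 11/2)
3. N_x = 14  [2·N = B+C = (15, 10)+(13, 17)]
4. N_y = 27/2  [2·N = B+C = (15, 10)+(13, 17)]
   so N = (14, 27/2)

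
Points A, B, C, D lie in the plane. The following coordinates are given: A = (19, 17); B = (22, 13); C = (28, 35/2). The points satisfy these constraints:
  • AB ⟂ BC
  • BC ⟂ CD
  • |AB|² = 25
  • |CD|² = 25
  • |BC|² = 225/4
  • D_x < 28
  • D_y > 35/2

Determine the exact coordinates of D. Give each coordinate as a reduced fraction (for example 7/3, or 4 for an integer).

D = (25, 43/2)

1. D_x = 25  [[BC ⟂ CD ⇒ 6x+9/2y-987/4=0] ∩ [|D−(28, 35/2)|²=25]]
2. D_y = 43/2  [[BC ⟂ CD ⇒ 6x+9/2y-987/4=0] ∩ [|D−(28, 35/2)|²=25]]
   so D = (25, 43/2)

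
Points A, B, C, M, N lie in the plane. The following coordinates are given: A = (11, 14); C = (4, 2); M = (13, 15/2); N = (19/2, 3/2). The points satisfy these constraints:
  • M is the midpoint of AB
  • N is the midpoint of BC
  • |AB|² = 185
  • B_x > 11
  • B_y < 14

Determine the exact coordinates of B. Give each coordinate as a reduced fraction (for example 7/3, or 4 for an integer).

1. B_x = 15  [B = 2·M−A = 2·(13, 15/2)−(11, 14)]
2. B_y = 1  [B = 2·M−A = 2·(13, 15/2)−(11, 14)]
   so B = (15, 1)

B = (15, 1)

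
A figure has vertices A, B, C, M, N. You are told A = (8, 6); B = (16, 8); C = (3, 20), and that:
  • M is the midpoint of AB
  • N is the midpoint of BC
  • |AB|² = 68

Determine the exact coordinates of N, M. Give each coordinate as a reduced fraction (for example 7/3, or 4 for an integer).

N = (19/2, 14)
M = (12, 7)

1. M_x = 12  [2·M = A+B = (8, 6)+(16, 8)]
2. M_y = 7  [2·M = A+B = (8, 6)+(16, 8)]
   so M = (12, 7)
3. N_x = 19/2  [2·N = B+C = (16, 8)+(3, 20)]
4. N_y = 14  [2·N = B+C = (16, 8)+(3, 20)]
   so N = (19/2, 14)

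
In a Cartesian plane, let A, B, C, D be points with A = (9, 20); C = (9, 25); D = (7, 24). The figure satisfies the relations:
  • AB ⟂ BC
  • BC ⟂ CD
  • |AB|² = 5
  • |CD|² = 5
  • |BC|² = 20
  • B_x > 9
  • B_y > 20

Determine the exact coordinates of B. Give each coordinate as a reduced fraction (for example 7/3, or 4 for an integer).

B = (11, 21)

1. B_x = 11  [[BC ⟂ CD ⇒ 2x+1y-43=0] ∩ [|B−(9, 20)|²=5]]
2. B_y = 21  [[BC ⟂ CD ⇒ 2x+1y-43=0] ∩ [|B−(9, 20)|²=5]]
   so B = (11, 21)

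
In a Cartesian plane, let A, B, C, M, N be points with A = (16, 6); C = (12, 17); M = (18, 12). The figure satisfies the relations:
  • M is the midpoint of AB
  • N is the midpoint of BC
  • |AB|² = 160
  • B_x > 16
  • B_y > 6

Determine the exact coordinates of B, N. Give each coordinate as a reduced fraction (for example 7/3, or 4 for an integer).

B = (20, 18)
N = (16, 35/2)

1. B_x = 20  [B = 2·M−A = 2·(18, 12)−(16, 6)]
2. B_y = 18  [B = 2·M−A = 2·(18, 12)−(16, 6)]
   so B = (20, 18)
3. N_x = 16  [2·N = B+C = (20, 18)+(12, 17)]
4. N_y = 35/2  [2·N = B+C = (20, 18)+(12, 17)]
   so N = (16, 35/2)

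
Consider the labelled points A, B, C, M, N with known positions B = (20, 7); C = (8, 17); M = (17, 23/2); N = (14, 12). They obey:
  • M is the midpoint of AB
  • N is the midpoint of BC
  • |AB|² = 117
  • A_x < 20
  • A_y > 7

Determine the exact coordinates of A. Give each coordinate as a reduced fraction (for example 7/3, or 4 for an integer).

1. A_x = 14  [A = 2·M−B = 2·(17, 23/2)−(20, 7)]
2. A_y = 16  [A = 2·M−B = 2·(17, 23/2)−(20, 7)]
   so A = (14, 16)

A = (14, 16)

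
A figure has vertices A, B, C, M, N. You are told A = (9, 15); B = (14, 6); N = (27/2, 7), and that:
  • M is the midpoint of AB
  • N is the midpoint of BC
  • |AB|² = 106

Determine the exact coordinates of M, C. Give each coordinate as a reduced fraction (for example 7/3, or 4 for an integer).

1. M_x = 23/2  [2·M = A+B = (9, 15)+(14, 6)]
2. M_y = 21/2  [2·M = A+B = (9, 15)+(14, 6)]
   so M = (23/2, 21/2)
3. C_x = 13  [C = 2·N−B = 2·(27/2, 7)−(14, 6)]
4. C_y = 8  [C = 2·N−B = 2·(27/2, 7)−(14, 6)]
   so C = (13, 8)

M = (23/2, 21/2)
C = (13, 8)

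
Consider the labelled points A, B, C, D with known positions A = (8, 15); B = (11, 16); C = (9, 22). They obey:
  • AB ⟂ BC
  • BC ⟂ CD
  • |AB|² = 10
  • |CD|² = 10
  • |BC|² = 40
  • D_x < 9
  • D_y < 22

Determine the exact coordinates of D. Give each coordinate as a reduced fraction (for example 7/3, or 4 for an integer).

1. D_x = 6  [[BC ⟂ CD ⇒ -2x+6y-114=0] ∩ [|D−(9, 22)|²=10]]
2. D_y = 21  [[BC ⟂ CD ⇒ -2x+6y-114=0] ∩ [|D−(9, 22)|²=10]]
   so D = (6, 21)

D = (6, 21)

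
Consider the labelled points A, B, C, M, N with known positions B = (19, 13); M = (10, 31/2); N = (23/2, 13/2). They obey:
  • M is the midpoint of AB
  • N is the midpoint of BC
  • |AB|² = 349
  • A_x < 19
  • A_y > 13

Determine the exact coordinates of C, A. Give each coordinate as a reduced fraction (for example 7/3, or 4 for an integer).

1. A_x = 1  [A = 2·M−B = 2·(10, 31/2)−(19, 13)]
2. A_y = 18  [A = 2·M−B = 2·(10, 31/2)−(19, 13)]
   so A = (1, 18)
3. C_x = 4  [C = 2·N−B = 2·(23/2, 13/2)−(19, 13)]
4. C_y = 0  [C = 2·N−B = 2·(23/2, 13/2)−(19, 13)]
   so C = (4, 0)

C = (4, 0)
A = (1, 18)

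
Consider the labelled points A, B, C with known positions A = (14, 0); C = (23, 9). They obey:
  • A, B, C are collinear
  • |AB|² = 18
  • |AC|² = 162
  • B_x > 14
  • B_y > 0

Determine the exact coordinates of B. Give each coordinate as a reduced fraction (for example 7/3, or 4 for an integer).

B = (17, 3)

1. B_x = 17  [[A, B, C are collinear ⇒ 9x-9y-126=0] ∩ [|B−(14, 0)|²=18]]
2. B_y = 3  [[A, B, C are collinear ⇒ 9x-9y-126=0] ∩ [|B−(14, 0)|²=18]]
   so B = (17, 3)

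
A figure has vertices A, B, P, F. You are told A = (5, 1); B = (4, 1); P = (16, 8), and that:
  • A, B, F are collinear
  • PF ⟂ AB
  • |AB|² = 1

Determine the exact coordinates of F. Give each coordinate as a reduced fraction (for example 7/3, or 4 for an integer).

F = (16, 1)

1. F_x = 16  [[A, B, F are collinear ⇒ -1y+1=0] ∩ [PF ⟂ AB ⇒ -1x+16=0]]
2. F_y = 1  [[A, B, F are collinear ⇒ -1y+1=0] ∩ [PF ⟂ AB ⇒ -1x+16=0]]
   so F = (16, 1)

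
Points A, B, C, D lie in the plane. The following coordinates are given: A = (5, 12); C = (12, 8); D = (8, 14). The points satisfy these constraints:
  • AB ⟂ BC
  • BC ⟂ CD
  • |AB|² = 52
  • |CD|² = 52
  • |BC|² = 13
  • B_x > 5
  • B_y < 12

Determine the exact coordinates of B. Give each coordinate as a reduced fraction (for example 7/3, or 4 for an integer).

1. B_x = 9  [[BC ⟂ CD ⇒ 4x-6y=0] ∩ [|B−(5, 12)|²=52]]
2. B_y = 6  [[BC ⟂ CD ⇒ 4x-6y=0] ∩ [|B−(5, 12)|²=52]]
   so B = (9, 6)

B = (9, 6)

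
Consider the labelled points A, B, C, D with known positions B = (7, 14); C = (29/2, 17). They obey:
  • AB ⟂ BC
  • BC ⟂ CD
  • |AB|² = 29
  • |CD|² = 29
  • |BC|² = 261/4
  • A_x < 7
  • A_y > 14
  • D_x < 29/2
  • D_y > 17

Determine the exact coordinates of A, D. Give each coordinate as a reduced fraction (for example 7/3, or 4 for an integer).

1. A_x = 5  [[AB ⟂ BC ⇒ -15/2x-3y+189/2=0] ∩ [|A−(7, 14)|²=29]]
2. A_y = 19  [[AB ⟂ BC ⇒ -15/2x-3y+189/2=0] ∩ [|A−(7, 14)|²=29]]
   so A = (5, 19)
3. D_x = 25/2  [[BC ⟂ CD ⇒ 15/2x+3y-639/4=0] ∩ [|D−(29/2, 17)|²=29]]
4. D_y = 22  [[BC ⟂ CD ⇒ 15/2x+3y-639/4=0] ∩ [|D−(29/2, 17)|²=29]]
   so D = (25/2, 22)

A = (5, 19)
D = (25/2, 22)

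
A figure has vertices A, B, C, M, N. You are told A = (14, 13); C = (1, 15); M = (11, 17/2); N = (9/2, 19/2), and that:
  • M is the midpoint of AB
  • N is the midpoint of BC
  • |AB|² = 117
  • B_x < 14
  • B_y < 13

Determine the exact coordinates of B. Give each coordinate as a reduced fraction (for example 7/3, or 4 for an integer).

B = (8, 4)

1. B_x = 8  [B = 2·M−A = 2·(11, 17/2)−(14, 13)]
2. B_y = 4  [B = 2·M−A = 2·(11, 17/2)−(14, 13)]
   so B = (8, 4)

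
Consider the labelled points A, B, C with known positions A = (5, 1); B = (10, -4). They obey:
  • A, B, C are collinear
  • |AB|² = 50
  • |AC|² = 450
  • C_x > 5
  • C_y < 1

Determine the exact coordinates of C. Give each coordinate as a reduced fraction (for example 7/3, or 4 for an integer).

C = (20, -14)

1. C_x = 20  [[A, B, C are collinear ⇒ 5x+5y-30=0] ∩ [|C−(5, 1)|²=450]]
2. C_y = -14  [[A, B, C are collinear ⇒ 5x+5y-30=0] ∩ [|C−(5, 1)|²=450]]
   so C = (20, -14)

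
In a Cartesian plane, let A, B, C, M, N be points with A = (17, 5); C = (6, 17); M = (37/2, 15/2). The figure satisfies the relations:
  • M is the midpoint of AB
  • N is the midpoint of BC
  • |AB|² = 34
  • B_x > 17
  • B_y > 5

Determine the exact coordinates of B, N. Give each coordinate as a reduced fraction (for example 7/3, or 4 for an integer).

1. B_x = 20  [B = 2·M−A = 2·(37/2, 15/2)−(17, 5)]
2. B_y = 10  [B = 2·M−A = 2·(37/2, 15/2)−(17, 5)]
   so B = (20, 10)
3. N_x = 13  [2·N = B+C = (20, 10)+(6, 17)]
4. N_y = 27/2  [2·N = B+C = (20, 10)+(6, 17)]
   so N = (13, 27/2)

B = (20, 10)
N = (13, 27/2)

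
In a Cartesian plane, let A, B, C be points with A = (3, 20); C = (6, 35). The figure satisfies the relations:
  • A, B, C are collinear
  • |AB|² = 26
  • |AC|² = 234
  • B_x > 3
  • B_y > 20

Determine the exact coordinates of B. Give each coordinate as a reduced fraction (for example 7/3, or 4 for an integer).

1. B_x = 4  [[A, B, C are collinear ⇒ 15x-3y+15=0] ∩ [|B−(3, 20)|²=26]]
2. B_y = 25  [[A, B, C are collinear ⇒ 15x-3y+15=0] ∩ [|B−(3, 20)|²=26]]
   so B = (4, 25)

B = (4, 25)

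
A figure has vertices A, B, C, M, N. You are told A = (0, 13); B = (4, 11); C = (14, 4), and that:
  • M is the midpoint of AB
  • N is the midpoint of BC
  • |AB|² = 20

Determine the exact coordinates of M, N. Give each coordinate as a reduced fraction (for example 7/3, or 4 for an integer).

1. M_x = 2  [2·M = A+B = (0, 13)+(4, 11)]
2. M_y = 12  [2·M = A+B = (0, 13)+(4, 11)]
   so M = (2, 12)
3. N_x = 9  [2·N = B+C = (4, 11)+(14, 4)]
4. N_y = 15/2  [2·N = B+C = (4, 11)+(14, 4)]
   so N = (9, 15/2)

M = (2, 12)
N = (9, 15/2)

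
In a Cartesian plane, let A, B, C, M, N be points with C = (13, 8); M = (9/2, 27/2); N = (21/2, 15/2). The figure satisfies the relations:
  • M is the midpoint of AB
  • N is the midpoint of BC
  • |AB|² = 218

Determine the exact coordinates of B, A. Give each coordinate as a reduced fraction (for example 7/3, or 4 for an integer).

1. B_x = 8  [B = 2·N−C = 2·(21/2, 15/2)−(13, 8)]
2. B_y = 7  [B = 2·N−C = 2·(21/2, 15/2)−(13, 8)]
   so B = (8, 7)
3. A_x = 1  [A = 2·M−B = 2·(9/2, 27/2)−(8, 7)]
4. A_y = 20  [A = 2·M−B = 2·(9/2, 27/2)−(8, 7)]
   so A = (1, 20)

B = (8, 7)
A = (1, 20)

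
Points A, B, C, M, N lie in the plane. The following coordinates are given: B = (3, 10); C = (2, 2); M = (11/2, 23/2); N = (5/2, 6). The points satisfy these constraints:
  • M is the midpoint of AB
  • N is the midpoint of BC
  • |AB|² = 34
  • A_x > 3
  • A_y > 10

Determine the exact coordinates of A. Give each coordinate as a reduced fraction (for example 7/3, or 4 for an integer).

1. A_x = 8  [A = 2·M−B = 2·(11/2, 23/2)−(3, 10)]
2. A_y = 13  [A = 2·M−B = 2·(11/2, 23/2)−(3, 10)]
   so A = (8, 13)

A = (8, 13)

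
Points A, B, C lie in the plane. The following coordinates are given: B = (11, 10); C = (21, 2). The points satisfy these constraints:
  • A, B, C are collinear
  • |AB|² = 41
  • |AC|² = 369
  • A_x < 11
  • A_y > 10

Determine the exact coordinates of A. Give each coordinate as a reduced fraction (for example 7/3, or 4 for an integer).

A = (6, 14)

1. A_x = 6  [[A, B, C are collinear ⇒ 8x+10y-188=0] ∩ [|A−(11, 10)|²=41]]
2. A_y = 14  [[A, B, C are collinear ⇒ 8x+10y-188=0] ∩ [|A−(11, 10)|²=41]]
   so A = (6, 14)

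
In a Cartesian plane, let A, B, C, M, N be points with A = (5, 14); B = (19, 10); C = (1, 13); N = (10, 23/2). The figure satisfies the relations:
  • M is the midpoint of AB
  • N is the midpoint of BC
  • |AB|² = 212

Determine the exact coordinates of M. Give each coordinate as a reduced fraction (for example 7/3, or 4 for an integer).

1. M_x = 12  [2·M = A+B = (5, 14)+(19, 10)]
2. M_y = 12  [2·M = A+B = (5, 14)+(19, 10)]
   so M = (12, 12)

M = (12, 12)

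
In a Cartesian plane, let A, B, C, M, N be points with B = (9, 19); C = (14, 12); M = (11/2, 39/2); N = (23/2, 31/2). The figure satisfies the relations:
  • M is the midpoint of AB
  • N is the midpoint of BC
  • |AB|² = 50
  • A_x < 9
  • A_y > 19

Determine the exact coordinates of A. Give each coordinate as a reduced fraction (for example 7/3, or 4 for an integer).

1. A_x = 2  [A = 2·M−B = 2·(11/2, 39/2)−(9, 19)]
2. A_y = 20  [A = 2·M−B = 2·(11/2, 39/2)−(9, 19)]
   so A = (2, 20)

A = (2, 20)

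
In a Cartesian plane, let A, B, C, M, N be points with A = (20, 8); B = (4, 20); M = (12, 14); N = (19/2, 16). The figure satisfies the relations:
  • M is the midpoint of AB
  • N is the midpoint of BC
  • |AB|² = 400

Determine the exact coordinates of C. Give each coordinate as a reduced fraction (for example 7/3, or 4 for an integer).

1. C_x = 15  [C = 2·N−B = 2·(19/2, 16)−(4, 20)]
2. C_y = 12  [C = 2·N−B = 2·(19/2, 16)−(4, 20)]
   so C = (15, 12)

C = (15, 12)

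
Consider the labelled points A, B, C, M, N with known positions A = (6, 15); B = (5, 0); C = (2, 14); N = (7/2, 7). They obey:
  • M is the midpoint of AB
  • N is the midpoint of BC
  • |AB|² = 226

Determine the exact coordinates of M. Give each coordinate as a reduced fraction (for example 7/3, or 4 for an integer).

1. M_x = 11/2  [2·M = A+B = (6, 15)+(5, 0)]
2. M_y = 15/2  [2·M = A+B = (6, 15)+(5, 0)]
   so M = (11/2, 15/2)

M = (11/2, 15/2)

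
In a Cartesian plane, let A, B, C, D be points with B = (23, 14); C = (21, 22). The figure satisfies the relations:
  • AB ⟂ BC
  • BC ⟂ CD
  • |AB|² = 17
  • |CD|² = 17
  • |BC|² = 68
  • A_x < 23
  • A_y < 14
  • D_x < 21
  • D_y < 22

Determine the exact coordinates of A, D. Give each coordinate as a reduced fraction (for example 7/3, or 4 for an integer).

1. A_x = 19  [[AB ⟂ BC ⇒ 2x-8y+66=0] ∩ [|A−(23, 14)|²=17]]
2. A_y = 13  [[AB ⟂ BC ⇒ 2x-8y+66=0] ∩ [|A−(23, 14)|²=17]]
   so A = (19, 13)
3. D_x = 17  [[BC ⟂ CD ⇒ -2x+8y-134=0] ∩ [|D−(21, 22)|²=17]]
4. D_y = 21  [[BC ⟂ CD ⇒ -2x+8y-134=0] ∩ [|D−(21, 22)|²=17]]
   so D = (17, 21)

A = (19, 13)
D = (17, 21)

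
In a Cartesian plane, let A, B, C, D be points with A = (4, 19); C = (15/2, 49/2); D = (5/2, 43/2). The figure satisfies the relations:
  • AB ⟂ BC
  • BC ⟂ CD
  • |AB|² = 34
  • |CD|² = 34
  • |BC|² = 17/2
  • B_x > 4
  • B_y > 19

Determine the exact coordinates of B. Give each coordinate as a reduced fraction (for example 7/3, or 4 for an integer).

B = (9, 22)

1. B_x = 9  [[BC ⟂ CD ⇒ 5x+3y-111=0] ∩ [|B−(4, 19)|²=34]]
2. B_y = 22  [[BC ⟂ CD ⇒ 5x+3y-111=0] ∩ [|B−(4, 19)|²=34]]
   so B = (9, 22)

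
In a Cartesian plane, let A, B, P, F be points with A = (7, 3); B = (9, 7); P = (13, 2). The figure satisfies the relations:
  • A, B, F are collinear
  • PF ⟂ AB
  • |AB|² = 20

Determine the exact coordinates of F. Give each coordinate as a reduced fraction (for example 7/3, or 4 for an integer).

1. F_x = 39/5  [[A, B, F are collinear ⇒ -4x+2y+22=0] ∩ [PF ⟂ AB ⇒ 2x+4y-34=0]]
2. F_y = 23/5  [[A, B, F are collinear ⇒ -4x+2y+22=0] ∩ [PF ⟂ AB ⇒ 2x+4y-34=0]]
   so F = (39/5, 23/5)

F = (39/5, 23/5)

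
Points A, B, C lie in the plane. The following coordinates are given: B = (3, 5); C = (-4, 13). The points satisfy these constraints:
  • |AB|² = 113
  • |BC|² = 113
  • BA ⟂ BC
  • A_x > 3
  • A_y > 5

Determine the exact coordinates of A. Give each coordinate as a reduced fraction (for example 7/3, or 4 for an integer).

1. A_x = 11  [[BA ⟂ BC ⇒ -7x+8y-19=0] ∩ [|A−(3, 5)|²=113]]
2. A_y = 12  [[BA ⟂ BC ⇒ -7x+8y-19=0] ∩ [|A−(3, 5)|²=113]]
   so A = (11, 12)

A = (11, 12)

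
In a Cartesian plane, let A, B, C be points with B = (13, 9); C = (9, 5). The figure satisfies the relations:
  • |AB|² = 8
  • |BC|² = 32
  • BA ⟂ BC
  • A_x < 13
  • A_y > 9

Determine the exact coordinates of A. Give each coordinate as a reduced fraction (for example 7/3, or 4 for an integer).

1. A_x = 11  [[BA ⟂ BC ⇒ -4x-4y+88=0] ∩ [|A−(13, 9)|²=8]]
2. A_y = 11  [[BA ⟂ BC ⇒ -4x-4y+88=0] ∩ [|A−(13, 9)|²=8]]
   so A = (11, 11)

A = (11, 11)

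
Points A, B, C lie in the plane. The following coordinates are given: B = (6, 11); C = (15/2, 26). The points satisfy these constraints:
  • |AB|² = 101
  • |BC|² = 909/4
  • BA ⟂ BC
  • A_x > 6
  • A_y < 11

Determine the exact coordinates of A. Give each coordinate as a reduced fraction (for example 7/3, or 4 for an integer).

A = (16, 10)

1. A_x = 16  [[BA ⟂ BC ⇒ 3/2x+15y-174=0] ∩ [|A−(6, 11)|²=101]]
2. A_y = 10  [[BA ⟂ BC ⇒ 3/2x+15y-174=0] ∩ [|A−(6, 11)|²=101]]
   so A = (16, 10)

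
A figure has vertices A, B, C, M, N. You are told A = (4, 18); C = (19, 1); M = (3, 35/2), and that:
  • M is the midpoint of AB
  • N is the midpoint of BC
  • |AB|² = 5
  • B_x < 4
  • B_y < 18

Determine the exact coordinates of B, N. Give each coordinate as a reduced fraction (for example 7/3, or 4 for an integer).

B = (2, 17)
N = (21/2, 9)

1. B_x = 2  [B = 2·M−A = 2·(3, 35/2)−(4, 18)]
2. B_y = 17  [B = 2·M−A = 2·(3, 35/2)−(4, 18)]
   so B = (2, 17)
3. N_x = 21/2  [2·N = B+C = (2, 17)+(19, 1)]
4. N_y = 9  [2·N = B+C = (2, 17)+(19, 1)]
   so N = (21/2, 9)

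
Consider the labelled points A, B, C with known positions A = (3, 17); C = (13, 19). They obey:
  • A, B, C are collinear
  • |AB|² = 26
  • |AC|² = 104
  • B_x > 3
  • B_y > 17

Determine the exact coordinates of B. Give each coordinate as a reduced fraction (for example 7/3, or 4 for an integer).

B = (8, 18)

1. B_x = 8  [[A, B, C are collinear ⇒ 2x-10y+164=0] ∩ [|B−(3, 17)|²=26]]
2. B_y = 18  [[A, B, C are collinear ⇒ 2x-10y+164=0] ∩ [|B−(3, 17)|²=26]]
   so B = (8, 18)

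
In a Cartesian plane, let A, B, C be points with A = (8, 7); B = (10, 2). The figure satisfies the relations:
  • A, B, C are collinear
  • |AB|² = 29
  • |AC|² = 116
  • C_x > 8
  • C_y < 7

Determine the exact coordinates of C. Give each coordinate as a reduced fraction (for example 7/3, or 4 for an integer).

C = (12, -3)

1. C_x = 12  [[A, B, C are collinear ⇒ 5x+2y-54=0] ∩ [|C−(8, 7)|²=116]]
2. C_y = -3  [[A, B, C are collinear ⇒ 5x+2y-54=0] ∩ [|C−(8, 7)|²=116]]
   so C = (12, -3)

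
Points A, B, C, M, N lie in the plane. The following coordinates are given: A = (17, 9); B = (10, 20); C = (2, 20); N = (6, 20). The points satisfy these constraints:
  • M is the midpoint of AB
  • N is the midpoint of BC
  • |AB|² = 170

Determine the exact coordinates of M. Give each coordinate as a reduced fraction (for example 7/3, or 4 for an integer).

M = (27/2, 29/2)

1. M_x = 27/2  [2·M = A+B = (17, 9)+(10, 20)]
2. M_y = 29/2  [2·M = A+B = (17, 9)+(10, 20)]
   so M = (27/2, 29/2)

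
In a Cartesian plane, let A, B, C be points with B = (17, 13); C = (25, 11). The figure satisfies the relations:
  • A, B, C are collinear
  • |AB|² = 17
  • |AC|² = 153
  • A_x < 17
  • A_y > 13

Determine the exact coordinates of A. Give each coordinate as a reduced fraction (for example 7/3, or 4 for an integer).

A = (13, 14)

1. A_x = 13  [[A, B, C are collinear ⇒ 2x+8y-138=0] ∩ [|A−(17, 13)|²=17]]
2. A_y = 14  [[A, B, C are collinear ⇒ 2x+8y-138=0] ∩ [|A−(17, 13)|²=17]]
   so A = (13, 14)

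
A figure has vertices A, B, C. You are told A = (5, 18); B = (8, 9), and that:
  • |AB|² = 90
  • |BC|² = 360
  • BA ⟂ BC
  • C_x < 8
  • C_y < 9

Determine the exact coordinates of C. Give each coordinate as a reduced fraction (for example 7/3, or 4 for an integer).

C = (-10, 3)

1. C_x = -10  [[BA ⟂ BC ⇒ -3x+9y-57=0] ∩ [|C−(8, 9)|²=360]]
2. C_y = 3  [[BA ⟂ BC ⇒ -3x+9y-57=0] ∩ [|C−(8, 9)|²=360]]
   so C = (-10, 3)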